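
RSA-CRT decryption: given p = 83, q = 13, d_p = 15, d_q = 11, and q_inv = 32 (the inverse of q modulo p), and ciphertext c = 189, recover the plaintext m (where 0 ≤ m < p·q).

353

m₁ = c^(d_p) mod p: c ≡ 23 (mod 83), and 23^15 mod 83 = 21.
m₂ = c^(d_q) mod q: c ≡ 7 (mod 13), and 7^11 mod 13 = 2.
h = q_inv·(m₁ − m₂) mod p = 32·(21 − 2) mod 83 = 27.
m = m₂ + h·q = 2 + 27·13 = 353.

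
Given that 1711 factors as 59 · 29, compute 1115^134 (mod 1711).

45

Mod 59: 1115 ≡ 53; by Fermat, exponent reduces to 134 mod 58 = 18; 53^18 ≡ 45 (mod 59).
Mod 29: 1115 ≡ 13; by Fermat, exponent reduces to 134 mod 28 = 22; 13^22 ≡ 16 (mod 29).
Combine by CRT: x ≡ 45 (mod 59), x ≡ 16 (mod 29) ⇒ x ≡ 45 (mod 1711).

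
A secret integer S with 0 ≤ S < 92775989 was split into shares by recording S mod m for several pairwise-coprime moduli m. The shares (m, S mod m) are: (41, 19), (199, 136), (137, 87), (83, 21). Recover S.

54934484

The moduli are pairwise coprime; N = 41·199·137·83 = 92775989.
N/41 = 2262829; 2262829 ≡ 39 (mod 41); 39·20 ≡ 1, so inverse 20.
N/199 = 466211; 466211 ≡ 153 (mod 199); 153·186 ≡ 1, so inverse 186.
N/137 = 677197; 677197 ≡ 6 (mod 137); 6·23 ≡ 1, so inverse 23.
N/83 = 1117783; 1117783 ≡ 22 (mod 83); 22·34 ≡ 1, so inverse 34.
S ≡ 19·2262829·20 + 136·466211·186 + 87·677197·23 + 21·1117783·34 = 14806316735.
14806316735 mod 92775989 = 54934484.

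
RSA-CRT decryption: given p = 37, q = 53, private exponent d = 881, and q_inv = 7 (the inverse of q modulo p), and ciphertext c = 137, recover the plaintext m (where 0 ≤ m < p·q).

d_p = d mod (p−1) = 881 mod 36 = 17; d_q = d mod (q−1) = 49.
m₁ = c^(d_p) mod p: c ≡ 26 (mod 37), and 26^17 mod 37 = 10.
m₂ = c^(d_q) mod q: c ≡ 31 (mod 53), and 31^49 mod 53 = 32.
h = q_inv·(m₁ − m₂) mod p = 7·(10 − 32) mod 37 = 31.
m = m₂ + h·q = 32 + 31·53 = 1675.

1675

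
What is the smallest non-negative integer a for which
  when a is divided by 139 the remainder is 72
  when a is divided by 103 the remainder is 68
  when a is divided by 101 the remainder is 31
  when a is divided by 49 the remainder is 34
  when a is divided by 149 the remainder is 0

10349126227

The moduli are pairwise coprime; N = 139·103·101·49·149 = 10557370117.
N/139 = 75952303; 75952303 ≡ 62 (mod 139); 62·74 ≡ 1, so inverse 74.
N/103 = 102498739; 102498739 ≡ 40 (mod 103); 40·85 ≡ 1, so inverse 85.
N/101 = 104528417; 104528417 ≡ 83 (mod 101); 83·28 ≡ 1, so inverse 28.
N/49 = 215456533; 215456533 ≡ 5 (mod 49); 5·10 ≡ 1, so inverse 10.
N/149 = 70854833; 70854833 ≡ 118 (mod 149); 118·24 ≡ 1, so inverse 24.
a ≡ 72·75952303·74 + 68·102498739·85 + 31·104528417·28 + 34·215456533·10 + 0·70854833·24 = 1161102468980.
1161102468980 mod 10557370117 = 10349126227.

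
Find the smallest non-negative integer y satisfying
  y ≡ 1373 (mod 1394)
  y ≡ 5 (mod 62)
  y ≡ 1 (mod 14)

50163

Combine the congruences pairwise.
gcd(1394, 62) = 2 and 2 | (5 − 1373), so the pair is consistent; merging gives y ≡ 6949 (mod 43214), where 43214 = lcm(1394, 62).
gcd(43214, 14) = 2 and 2 | (1 − 6949), so the pair is consistent; merging gives y ≡ 50163 (mod 302498), where 302498 = lcm(43214, 14).
The solution is unique modulo lcm(1394, 62, 14) = 302498.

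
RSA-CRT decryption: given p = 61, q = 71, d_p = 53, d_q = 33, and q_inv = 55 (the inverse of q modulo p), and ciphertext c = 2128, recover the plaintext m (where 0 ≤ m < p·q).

2396

m₁ = c^(d_p) mod p: c ≡ 54 (mod 61), and 54^53 mod 61 = 17.
m₂ = c^(d_q) mod q: c ≡ 69 (mod 71), and 69^33 mod 71 = 53.
h = q_inv·(m₁ − m₂) mod p = 55·(17 − 53) mod 61 = 33.
m = m₂ + h·q = 53 + 33·71 = 2396.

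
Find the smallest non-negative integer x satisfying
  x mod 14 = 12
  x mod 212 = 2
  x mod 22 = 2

gcd(14, 212) = 2 and 2 | (2 − 12), so the pair is consistent; merging gives x ≡ 1062 (mod 1484), where 1484 = lcm(14, 212).
gcd(1484, 22) = 2 and 2 | (2 − 1062), so the pair is consistent; merging gives x ≡ 6998 (mod 16324), where 16324 = lcm(1484, 22).
The solution is unique modulo lcm(14, 212, 22) = 16324.

6998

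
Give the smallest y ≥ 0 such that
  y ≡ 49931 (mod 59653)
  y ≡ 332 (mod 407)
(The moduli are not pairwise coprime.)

gcd(59653, 407) = 11 and 11 | (332 − 49931), so the pair is consistent; merging gives y ≡ 169237 (mod 2207161), where 2207161 = lcm(59653, 407).
The solution is unique modulo lcm(59653, 407) = 2207161.

169237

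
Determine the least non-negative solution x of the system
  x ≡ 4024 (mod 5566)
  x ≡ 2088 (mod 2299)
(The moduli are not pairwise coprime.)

Combine the congruences pairwise.
gcd(5566, 2299) = 121 and 121 | (2088 − 4024), so the pair is consistent; merging gives x ≡ 98646 (mod 105754), where 105754 = lcm(5566, 2299).
The solution is unique modulo lcm(5566, 2299) = 105754.

98646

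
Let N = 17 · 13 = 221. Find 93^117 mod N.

Mod 17: 93 ≡ 8; by Fermat, exponent reduces to 117 mod 16 = 5; 8^5 ≡ 9 (mod 17).
Mod 13: 93 ≡ 2; by Fermat, exponent reduces to 117 mod 12 = 9; 2^9 ≡ 5 (mod 13).
Combine by CRT: x ≡ 9 (mod 17), x ≡ 5 (mod 13) ⇒ x ≡ 213 (mod 221).

213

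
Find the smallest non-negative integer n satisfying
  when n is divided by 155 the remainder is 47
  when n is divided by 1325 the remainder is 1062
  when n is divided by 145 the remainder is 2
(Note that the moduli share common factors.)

gcd(155, 1325) = 5 and 5 | (1062 − 47), so the pair is consistent; merging gives n ≡ 40812 (mod 41075), where 41075 = lcm(155, 1325).
gcd(41075, 145) = 5 and 5 | (2 − 40812), so the pair is consistent; merging gives n ≡ 122962 (mod 1191175), where 1191175 = lcm(41075, 145).
The solution is unique modulo lcm(155, 1325, 145) = 1191175.

122962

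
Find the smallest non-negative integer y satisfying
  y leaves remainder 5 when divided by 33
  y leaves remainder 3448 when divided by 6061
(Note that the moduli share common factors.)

Combine the congruences pairwise.
gcd(33, 6061) = 11 and 11 | (3448 − 5), so the pair is consistent; merging gives y ≡ 9509 (mod 18183), where 18183 = lcm(33, 6061).
The solution is unique modulo lcm(33, 6061) = 18183.

9509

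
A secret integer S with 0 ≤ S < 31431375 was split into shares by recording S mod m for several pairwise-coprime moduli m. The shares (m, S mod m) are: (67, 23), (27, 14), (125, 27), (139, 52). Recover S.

The moduli are pairwise coprime; N = 67·27·125·139 = 31431375.
N/67 = 469125; 469125 ≡ 58 (mod 67); 58·52 ≡ 1, so inverse 52.
N/27 = 1164125; 1164125 ≡ 20 (mod 27); 20·23 ≡ 1, so inverse 23.
N/125 = 251451; 251451 ≡ 76 (mod 125); 76·51 ≡ 1, so inverse 51.
N/139 = 226125; 226125 ≡ 111 (mod 139); 111·134 ≡ 1, so inverse 134.
S ≡ 23·469125·52 + 14·1164125·23 + 27·251451·51 + 52·226125·134 = 2857808777.
2857808777 mod 31431375 = 28985027.

28985027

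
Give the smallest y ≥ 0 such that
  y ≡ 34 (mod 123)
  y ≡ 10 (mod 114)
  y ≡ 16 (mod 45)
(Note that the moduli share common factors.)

Combine the congruences pairwise.
gcd(123, 114) = 3 and 3 | (10 − 34), so the pair is consistent; merging gives y ≡ 1264 (mod 4674), where 4674 = lcm(123, 114).
gcd(4674, 45) = 3 and 3 | (16 − 1264), so the pair is consistent; merging gives y ≡ 62026 (mod 70110), where 70110 = lcm(4674, 45).
The solution is unique modulo lcm(123, 114, 45) = 70110.

62026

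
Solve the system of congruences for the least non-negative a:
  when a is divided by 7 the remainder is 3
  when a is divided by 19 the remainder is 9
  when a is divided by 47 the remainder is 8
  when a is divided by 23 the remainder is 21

The moduli are pairwise coprime; N = 7·19·47·23 = 143773.
N/7 = 20539; 20539 ≡ 1 (mod 7), inverse 1.
N/19 = 7567; 7567 ≡ 5 (mod 19); 5·4 ≡ 1, so inverse 4.
N/47 = 3059; 3059 ≡ 4 (mod 47); 4·12 ≡ 1, so inverse 12.
N/23 = 6251; 6251 ≡ 18 (mod 23); 18·9 ≡ 1, so inverse 9.
a ≡ 3·20539·1 + 9·7567·4 + 8·3059·12 + 21·6251·9 = 1809132.
1809132 mod 143773 = 83856.

83856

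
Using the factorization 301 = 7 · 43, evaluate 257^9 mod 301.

300

Mod 7: 257 ≡ 5; by Fermat, exponent reduces to 9 mod 6 = 3; 5^3 ≡ 6 (mod 7).
Mod 43: 257 ≡ 42; 42^9 ≡ 42 (mod 43).
Combine by CRT: x ≡ 6 (mod 7), x ≡ 42 (mod 43) ⇒ x ≡ 300 (mod 301).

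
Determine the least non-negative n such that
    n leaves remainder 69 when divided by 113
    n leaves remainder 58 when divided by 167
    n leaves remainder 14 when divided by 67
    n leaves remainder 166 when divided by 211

Combine the congruences pairwise.
From n ≡ 69 (mod 113) write n = 69 + 113t. Substituting into n ≡ 58 (mod 167) gives 113t ≡ 156 (mod 167), and since 113⁻¹ ≡ 34 (mod 167), t ≡ 127. Hence n ≡ 69 + 113·127 = 14420 (mod 18871).
From n ≡ 14420 (mod 18871) write n = 14420 + 18871t. Substituting into n ≡ 14 (mod 67) gives 18871t ≡ 66 (mod 67), and since 44⁻¹ ≡ 32 (mod 67), t ≡ 35. Hence n ≡ 14420 + 18871·35 = 674905 (mod 1264357).
From n ≡ 674905 (mod 1264357) write n = 674905 + 1264357t. Substituting into n ≡ 166 (mod 211) gives 1264357t ≡ 39 (mod 211), and since 45⁻¹ ≡ 136 (mod 211), t ≡ 29. Hence n ≡ 674905 + 1264357·29 = 37341258 (mod 266779327).

37341258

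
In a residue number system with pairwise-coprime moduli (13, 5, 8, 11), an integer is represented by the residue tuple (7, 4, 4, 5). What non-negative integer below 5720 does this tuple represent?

Combine the congruences pairwise.
From x ≡ 7 (mod 13) write x = 7 + 13t. Substituting into x ≡ 4 (mod 5) gives 13t ≡ 2 (mod 5), and since 3⁻¹ ≡ 2 (mod 5), t ≡ 4. Hence x ≡ 7 + 13·4 = 59 (mod 65).
From x ≡ 59 (mod 65) write x = 59 + 65t. Substituting into x ≡ 4 (mod 8) gives 65t ≡ 1 (mod 8), and since 1⁻¹ ≡ 1 (mod 8), t ≡ 1. Hence x ≡ 59 + 65·1 = 124 (mod 520).
From x ≡ 124 (mod 520) write x = 124 + 520t. Substituting into x ≡ 5 (mod 11) gives 520t ≡ 2 (mod 11), and since 3⁻¹ ≡ 4 (mod 11), t ≡ 8. Hence x ≡ 124 + 520·8 = 4284 (mod 5720).

4284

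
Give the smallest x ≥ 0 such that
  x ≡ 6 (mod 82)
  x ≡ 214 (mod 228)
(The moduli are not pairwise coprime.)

gcd(82, 228) = 2 and 2 | (214 − 6), so the pair is consistent; merging gives x ≡ 1810 (mod 9348), where 9348 = lcm(82, 228).
The solution is unique modulo lcm(82, 228) = 9348.

1810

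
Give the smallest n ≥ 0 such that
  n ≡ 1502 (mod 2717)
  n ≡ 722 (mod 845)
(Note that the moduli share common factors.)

gcd(2717, 845) = 13 and 13 | (722 − 1502), so the pair is consistent; merging gives n ≡ 15087 (mod 176605), where 176605 = lcm(2717, 845).
The solution is unique modulo lcm(2717, 845) = 176605.

15087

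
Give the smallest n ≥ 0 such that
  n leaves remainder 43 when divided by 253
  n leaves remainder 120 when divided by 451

gcd(253, 451) = 11 and 11 | (120 − 43), so the pair is consistent; merging gives n ≡ 2826 (mod 10373), where 10373 = lcm(253, 451).
The solution is unique modulo lcm(253, 451) = 10373.

2826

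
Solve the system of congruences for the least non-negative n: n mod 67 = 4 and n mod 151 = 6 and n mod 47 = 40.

332659

The moduli are pairwise coprime; M = 67·151·47 = 475499.
M/67 = 7097; 7097 ≡ 62 (mod 67); 62·40 ≡ 1, so inverse 40.
M/151 = 3149; 3149 ≡ 129 (mod 151); 129·48 ≡ 1, so inverse 48.
M/47 = 10117; 10117 ≡ 12 (mod 47); 12·4 ≡ 1, so inverse 4.
n ≡ 4·7097·40 + 6·3149·48 + 40·10117·4 = 3661152.
3661152 mod 475499 = 332659.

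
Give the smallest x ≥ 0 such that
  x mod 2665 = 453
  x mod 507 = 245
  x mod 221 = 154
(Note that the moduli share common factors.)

gcd(2665, 507) = 13 and 13 | (245 − 453), so the pair is consistent; merging gives x ≡ 37763 (mod 103935), where 103935 = lcm(2665, 507).
gcd(103935, 221) = 13 and 13 | (154 − 37763), so the pair is consistent; merging gives x ≡ 1388918 (mod 1766895), where 1766895 = lcm(103935, 221).
The solution is unique modulo lcm(2665, 507, 221) = 1766895.

1388918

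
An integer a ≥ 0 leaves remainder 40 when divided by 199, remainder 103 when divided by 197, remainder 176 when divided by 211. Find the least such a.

7905713

The moduli are pairwise coprime; N = 199·197·211 = 8271833.
N/199 = 41567; 41567 ≡ 175 (mod 199); 175·58 ≡ 1, so inverse 58.
N/197 = 41989; 41989 ≡ 28 (mod 197); 28·190 ≡ 1, so inverse 190.
N/211 = 39203; 39203 ≡ 168 (mod 211); 168·157 ≡ 1, so inverse 157.
a ≡ 40·41567·58 + 103·41989·190 + 176·39203·157 = 2001417466.
2001417466 mod 8271833 = 7905713.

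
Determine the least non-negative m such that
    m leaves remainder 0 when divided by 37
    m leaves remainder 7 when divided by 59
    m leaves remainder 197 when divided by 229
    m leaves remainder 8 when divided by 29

10454276

The moduli are pairwise coprime; N = 37·59·229·29 = 14497303.
N/37 = 391819; 391819 ≡ 26 (mod 37); 26·10 ≡ 1, so inverse 10.
N/59 = 245717; 245717 ≡ 41 (mod 59); 41·36 ≡ 1, so inverse 36.
N/229 = 63307; 63307 ≡ 103 (mod 229); 103·209 ≡ 1, so inverse 209.
N/29 = 499907; 499907 ≡ 5 (mod 29); 5·6 ≡ 1, so inverse 6.
m ≡ 0·391819·10 + 7·245717·36 + 197·63307·209 + 8·499907·6 = 2692455331.
2692455331 mod 14497303 = 10454276.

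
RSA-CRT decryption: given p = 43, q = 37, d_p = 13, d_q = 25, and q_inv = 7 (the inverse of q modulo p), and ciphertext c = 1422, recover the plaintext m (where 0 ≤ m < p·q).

m₁ = c^(d_p) mod p: c ≡ 3 (mod 43), and 3^13 mod 43 = 12.
m₂ = c^(d_q) mod q: c ≡ 16 (mod 37), and 16^25 mod 37 = 12.
h = q_inv·(m₁ − m₂) mod p = 7·(12 − 12) mod 43 = 0.
m = m₂ + h·q = 12 + 0·37 = 12.

12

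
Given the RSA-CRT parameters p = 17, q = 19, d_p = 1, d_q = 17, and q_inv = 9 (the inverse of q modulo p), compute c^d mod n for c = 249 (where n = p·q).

m₁ = c^(d_p) mod p: c ≡ 11 (mod 17), and 11^1 mod 17 = 11.
m₂ = c^(d_q) mod q: c ≡ 2 (mod 19), and 2^17 mod 19 = 10.
h = q_inv·(m₁ − m₂) mod p = 9·(11 − 10) mod 17 = 9.
m = m₂ + h·q = 10 + 9·19 = 181.

181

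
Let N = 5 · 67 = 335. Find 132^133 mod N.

Mod 5: 132 ≡ 2; by Fermat, exponent reduces to 133 mod 4 = 1; 2^1 ≡ 2 (mod 5).
Mod 67: 132 ≡ 65; by Fermat, exponent reduces to 133 mod 66 = 1; 65^1 ≡ 65 (mod 67).
Combine by CRT: x ≡ 2 (mod 5), x ≡ 65 (mod 67) ⇒ x ≡ 132 (mod 335).

132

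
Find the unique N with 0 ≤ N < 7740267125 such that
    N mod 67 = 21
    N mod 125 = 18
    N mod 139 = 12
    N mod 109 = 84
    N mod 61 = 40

1275523643

The moduli are pairwise coprime; M = 67·125·139·109·61 = 7740267125.
M/67 = 115526375; 115526375 ≡ 17 (mod 67); 17·4 ≡ 1, so inverse 4.
M/125 = 61922137; 61922137 ≡ 12 (mod 125); 12·73 ≡ 1, so inverse 73.
M/139 = 55685375; 55685375 ≡ 29 (mod 139); 29·24 ≡ 1, so inverse 24.
M/109 = 71011625; 71011625 ≡ 87 (mod 109); 87·104 ≡ 1, so inverse 104.
M/61 = 126889625; 126889625 ≡ 48 (mod 61); 48·14 ≡ 1, so inverse 14.
N ≡ 21·115526375·4 + 18·61922137·73 + 12·55685375·24 + 84·71011625·104 + 40·126889625·14 = 798523037518.
798523037518 mod 7740267125 = 1275523643.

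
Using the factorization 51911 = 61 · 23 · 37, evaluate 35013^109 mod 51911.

37270

Mod 61: 35013 ≡ 60; by Fermat, exponent reduces to 109 mod 60 = 49; 60^49 ≡ 60 (mod 61).
Mod 23: 35013 ≡ 7; by Fermat, exponent reduces to 109 mod 22 = 21; 7^21 ≡ 10 (mod 23).
Mod 37: 35013 ≡ 11; by Fermat, exponent reduces to 109 mod 36 = 1; 11^1 ≡ 11 (mod 37).
Combine by CRT: x ≡ 60 (mod 61), x ≡ 10 (mod 23), x ≡ 11 (mod 37) ⇒ x ≡ 37270 (mod 51911).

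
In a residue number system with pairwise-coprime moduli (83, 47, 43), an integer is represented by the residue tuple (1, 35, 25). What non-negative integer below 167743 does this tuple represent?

The moduli are pairwise coprime; N = 83·47·43 = 167743.
N/83 = 2021; 2021 ≡ 29 (mod 83); 29·63 ≡ 1, so inverse 63.
N/47 = 3569; 3569 ≡ 44 (mod 47); 44·31 ≡ 1, so inverse 31.
N/43 = 3901; 3901 ≡ 31 (mod 43); 31·25 ≡ 1, so inverse 25.
x ≡ 1·2021·63 + 35·3569·31 + 25·3901·25 = 6437813.
6437813 mod 167743 = 63579.

63579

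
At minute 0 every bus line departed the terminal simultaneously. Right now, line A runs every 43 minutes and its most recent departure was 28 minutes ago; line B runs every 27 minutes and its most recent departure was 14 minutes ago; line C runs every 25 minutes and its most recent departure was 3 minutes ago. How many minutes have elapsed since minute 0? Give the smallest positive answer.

The moduli are pairwise coprime; N = 43·27·25 = 29025.
N/43 = 675; 675 ≡ 30 (mod 43); 30·33 ≡ 1, so inverse 33.
N/27 = 1075; 1075 ≡ 22 (mod 27); 22·16 ≡ 1, so inverse 16.
N/25 = 1161; 1161 ≡ 11 (mod 25); 11·16 ≡ 1, so inverse 16.
t ≡ 28·675·33 + 14·1075·16 + 3·1161·16 = 920228.
920228 mod 29025 = 20453.

20453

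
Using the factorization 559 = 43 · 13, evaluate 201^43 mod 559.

Mod 43: 201 ≡ 29; by Fermat, exponent reduces to 43 mod 42 = 1; 29^1 ≡ 29 (mod 43).
Mod 13: 201 ≡ 6; by Fermat, exponent reduces to 43 mod 12 = 7; 6^7 ≡ 7 (mod 13).
Combine by CRT: x ≡ 29 (mod 43), x ≡ 7 (mod 13) ⇒ x ≡ 72 (mod 559).

72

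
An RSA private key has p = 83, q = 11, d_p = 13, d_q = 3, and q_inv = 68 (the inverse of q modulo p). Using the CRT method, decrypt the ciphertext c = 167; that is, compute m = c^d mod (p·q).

250

m₁ = c^(d_p) mod p: c ≡ 1 (mod 83), and 1^13 mod 83 = 1.
m₂ = c^(d_q) mod q: c ≡ 2 (mod 11), and 2^3 mod 11 = 8.
h = q_inv·(m₁ − m₂) mod p = 68·(1 − 8) mod 83 = 22.
m = m₂ + h·q = 8 + 22·11 = 250.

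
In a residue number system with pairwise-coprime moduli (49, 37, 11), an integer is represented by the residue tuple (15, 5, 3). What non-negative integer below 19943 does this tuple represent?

Combine the congruences pairwise.
From x ≡ 15 (mod 49) write x = 15 + 49t. Substituting into x ≡ 5 (mod 37) gives 49t ≡ 27 (mod 37), and since 12⁻¹ ≡ 34 (mod 37), t ≡ 30. Hence x ≡ 15 + 49·30 = 1485 (mod 1813).
From x ≡ 1485 (mod 1813) write x = 1485 + 1813t. Substituting into x ≡ 3 (mod 11) gives 1813t ≡ 3 (mod 11), and since 9⁻¹ ≡ 5 (mod 11), t ≡ 4. Hence x ≡ 1485 + 1813·4 = 8737 (mod 19943).

8737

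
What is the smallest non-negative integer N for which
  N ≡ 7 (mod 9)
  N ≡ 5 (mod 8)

From N ≡ 7 (mod 9) write N = 7 + 9t. Substituting into N ≡ 5 (mod 8) gives 9t ≡ 6 (mod 8), and since 1⁻¹ ≡ 1 (mod 8), t ≡ 6. Hence N ≡ 7 + 9·6 = 61 (mod 72).

61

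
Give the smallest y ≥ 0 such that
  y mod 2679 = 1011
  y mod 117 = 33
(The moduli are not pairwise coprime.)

Combine the congruences pairwise.
gcd(2679, 117) = 3 and 3 | (33 − 1011), so the pair is consistent; merging gives y ≡ 62628 (mod 104481), where 104481 = lcm(2679, 117).
The solution is unique modulo lcm(2679, 117) = 104481.

62628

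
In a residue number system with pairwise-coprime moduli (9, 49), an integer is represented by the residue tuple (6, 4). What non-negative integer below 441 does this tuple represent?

249

From x ≡ 6 (mod 9) write x = 6 + 9t. Substituting into x ≡ 4 (mod 49) gives 9t ≡ 47 (mod 49), and since 9⁻¹ ≡ 11 (mod 49), t ≡ 27. Hence x ≡ 6 + 9·27 = 249 (mod 441).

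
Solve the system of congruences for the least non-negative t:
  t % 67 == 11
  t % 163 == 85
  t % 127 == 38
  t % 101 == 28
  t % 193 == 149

6744712863

The moduli are pairwise coprime; N = 67·163·127·101·193 = 27036147731.
N/67 = 403524593; 403524593 ≡ 8 (mod 67); 8·42 ≡ 1, so inverse 42.
N/163 = 165865937; 165865937 ≡ 71 (mod 163); 71·62 ≡ 1, so inverse 62.
N/127 = 212883053; 212883053 ≡ 65 (mod 127); 65·43 ≡ 1, so inverse 43.
N/101 = 267684631; 267684631 ≡ 89 (mod 101); 89·42 ≡ 1, so inverse 42.
N/193 = 140083667; 140083667 ≡ 21 (mod 193); 21·46 ≡ 1, so inverse 46.
t ≡ 11·403524593·42 + 85·165865937·62 + 38·212883053·43 + 28·267684631·42 + 149·140083667·46 = 2683323338232.
2683323338232 mod 27036147731 = 6744712863.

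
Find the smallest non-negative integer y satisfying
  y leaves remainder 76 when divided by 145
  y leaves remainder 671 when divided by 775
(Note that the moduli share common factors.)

Combine the congruences pairwise.
gcd(145, 775) = 5 and 5 | (671 − 76), so the pair is consistent; merging gives y ≡ 16171 (mod 22475), where 22475 = lcm(145, 775).
The solution is unique modulo lcm(145, 775) = 22475.

16171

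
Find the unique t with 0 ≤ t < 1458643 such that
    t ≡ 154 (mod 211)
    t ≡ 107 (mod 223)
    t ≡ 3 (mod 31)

Combine the congruences pairwise.
From t ≡ 154 (mod 211) write t = 154 + 211s. Substituting into t ≡ 107 (mod 223) gives 211s ≡ 176 (mod 223), and since 211⁻¹ ≡ 130 (mod 223), s ≡ 134. Hence t ≡ 154 + 211·134 = 28428 (mod 47053).
From t ≡ 28428 (mod 47053) write t = 28428 + 47053s. Substituting into t ≡ 3 (mod 31) gives 47053s ≡ 2 (mod 31), and since 26⁻¹ ≡ 6 (mod 31), s ≡ 12. Hence t ≡ 28428 + 47053·12 = 593064 (mod 1458643).

593064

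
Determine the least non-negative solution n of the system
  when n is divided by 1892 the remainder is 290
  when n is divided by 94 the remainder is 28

gcd(1892, 94) = 2 and 2 | (28 − 290), so the pair is consistent; merging gives n ≡ 62726 (mod 88924), where 88924 = lcm(1892, 94).
The solution is unique modulo lcm(1892, 94) = 88924.

62726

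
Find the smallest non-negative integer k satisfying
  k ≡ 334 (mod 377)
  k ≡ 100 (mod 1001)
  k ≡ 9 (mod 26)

gcd(377, 1001) = 13 and 13 | (100 − 334), so the pair is consistent; merging gives k ≡ 4104 (mod 29029), where 29029 = lcm(377, 1001).
gcd(29029, 26) = 13 and 13 | (9 − 4104), so the pair is consistent; merging gives k ≡ 33133 (mod 58058), where 58058 = lcm(29029, 26).
The solution is unique modulo lcm(377, 1001, 26) = 58058.

33133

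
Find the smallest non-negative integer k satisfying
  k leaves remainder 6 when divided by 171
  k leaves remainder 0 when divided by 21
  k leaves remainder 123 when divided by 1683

60711

Combine the congruences pairwise.
gcd(171, 21) = 3 and 3 | (0 − 6), so the pair is consistent; merging gives k ≡ 861 (mod 1197), where 1197 = lcm(171, 21).
gcd(1197, 1683) = 9 and 9 | (123 − 861), so the pair is consistent; merging gives k ≡ 60711 (mod 223839), where 223839 = lcm(1197, 1683).
The solution is unique modulo lcm(171, 21, 1683) = 223839.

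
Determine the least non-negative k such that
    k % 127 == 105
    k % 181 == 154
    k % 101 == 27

The moduli are pairwise coprime; N = 127·181·101 = 2321687.
N/127 = 18281; 18281 ≡ 120 (mod 127); 120·18 ≡ 1, so inverse 18.
N/181 = 12827; 12827 ≡ 157 (mod 181); 157·98 ≡ 1, so inverse 98.
N/101 = 22987; 22987 ≡ 60 (mod 101); 60·32 ≡ 1, so inverse 32.
k ≡ 105·18281·18 + 154·12827·98 + 27·22987·32 = 247996942.
247996942 mod 2321687 = 1898120.

1898120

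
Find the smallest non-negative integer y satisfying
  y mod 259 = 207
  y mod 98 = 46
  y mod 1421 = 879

gcd(259, 98) = 7 and 7 | (46 − 207), so the pair is consistent; merging gives y ≡ 3574 (mod 3626), where 3626 = lcm(259, 98).
gcd(3626, 1421) = 49 and 49 | (879 − 3574), so the pair is consistent; merging gives y ≡ 10826 (mod 105154), where 105154 = lcm(3626, 1421).
The solution is unique modulo lcm(259, 98, 1421) = 105154.

10826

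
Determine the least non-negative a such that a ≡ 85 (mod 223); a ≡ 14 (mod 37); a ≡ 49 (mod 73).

The moduli are pairwise coprime; N = 223·37·73 = 602323.
N/223 = 2701; 2701 ≡ 25 (mod 223); 25·116 ≡ 1, so inverse 116.
N/37 = 16279; 16279 ≡ 36 (mod 37); 36·36 ≡ 1, so inverse 36.
N/73 = 8251; 8251 ≡ 2 (mod 73); 2·37 ≡ 1, so inverse 37.
a ≡ 85·2701·116 + 14·16279·36 + 49·8251·37 = 49795539.
49795539 mod 602323 = 405053.

405053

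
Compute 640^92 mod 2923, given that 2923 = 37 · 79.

Mod 37: 640 ≡ 11; by Fermat, exponent reduces to 92 mod 36 = 20; 11^20 ≡ 10 (mod 37).
Mod 79: 640 ≡ 8; by Fermat, exponent reduces to 92 mod 78 = 14; 8^14 ≡ 8 (mod 79).
Combine by CRT: x ≡ 10 (mod 37), x ≡ 8 (mod 79) ⇒ x ≡ 2378 (mod 2923).

2378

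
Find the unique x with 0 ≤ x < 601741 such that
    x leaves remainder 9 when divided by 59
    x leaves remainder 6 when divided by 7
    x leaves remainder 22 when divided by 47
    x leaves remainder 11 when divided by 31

From x ≡ 9 (mod 59) write x = 9 + 59t. Substituting into x ≡ 6 (mod 7) gives 59t ≡ 4 (mod 7), and since 3⁻¹ ≡ 5 (mod 7), t ≡ 6. Hence x ≡ 9 + 59·6 = 363 (mod 413).
From x ≡ 363 (mod 413) write x = 363 + 413t. Substituting into x ≡ 22 (mod 47) gives 413t ≡ 35 (mod 47), and since 37⁻¹ ≡ 14 (mod 47), t ≡ 20. Hence x ≡ 363 + 413·20 = 8623 (mod 19411).
From x ≡ 8623 (mod 19411) write x = 8623 + 19411t. Substituting into x ≡ 11 (mod 31) gives 19411t ≡ 6 (mod 31), and since 5⁻¹ ≡ 25 (mod 31), t ≡ 26. Hence x ≡ 8623 + 19411·26 = 513309 (mod 601741).

513309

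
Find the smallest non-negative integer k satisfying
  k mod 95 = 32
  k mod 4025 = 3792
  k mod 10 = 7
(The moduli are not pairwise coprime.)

gcd(95, 4025) = 5 and 5 | (3792 − 32), so the pair is consistent; merging gives k ≡ 52092 (mod 76475), where 76475 = lcm(95, 4025).
gcd(76475, 10) = 5 and 5 | (7 − 52092), so the pair is consistent; merging gives k ≡ 128567 (mod 152950), where 152950 = lcm(76475, 10).
The solution is unique modulo lcm(95, 4025, 10) = 152950.

128567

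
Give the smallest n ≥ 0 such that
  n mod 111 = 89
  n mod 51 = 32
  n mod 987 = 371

Combine the congruences pairwise.
gcd(111, 51) = 3 and 3 | (32 − 89), so the pair is consistent; merging gives n ≡ 644 (mod 1887), where 1887 = lcm(111, 51).
gcd(1887, 987) = 3 and 3 | (371 − 644), so the pair is consistent; merging gives n ≡ 370496 (mod 620823), where 620823 = lcm(1887, 987).
The solution is unique modulo lcm(111, 51, 987) = 620823.

370496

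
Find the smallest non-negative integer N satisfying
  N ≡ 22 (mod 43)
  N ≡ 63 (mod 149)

2000

Combine the congruences pairwise.
From N ≡ 22 (mod 43) write N = 22 + 43t. Substituting into N ≡ 63 (mod 149) gives 43t ≡ 41 (mod 149), and since 43⁻¹ ≡ 52 (mod 149), t ≡ 46. Hence N ≡ 22 + 43·46 = 2000 (mod 6407).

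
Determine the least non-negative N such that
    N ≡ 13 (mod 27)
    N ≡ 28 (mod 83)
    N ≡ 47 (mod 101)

The moduli are pairwise coprime; M = 27·83·101 = 226341.
M/27 = 8383; 8383 ≡ 13 (mod 27); 13·25 ≡ 1, so inverse 25.
M/83 = 2727; 2727 ≡ 71 (mod 83); 71·76 ≡ 1, so inverse 76.
M/101 = 2241; 2241 ≡ 19 (mod 101); 19·16 ≡ 1, so inverse 16.
N ≡ 13·8383·25 + 28·2727·76 + 47·2241·16 = 10212763.
10212763 mod 226341 = 27418.

27418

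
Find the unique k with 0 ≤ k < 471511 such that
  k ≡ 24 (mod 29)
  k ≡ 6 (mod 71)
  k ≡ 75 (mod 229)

229762

The moduli are pairwise coprime; N = 29·71·229 = 471511.
N/29 = 16259; 16259 ≡ 19 (mod 29); 19·26 ≡ 1, so inverse 26.
N/71 = 6641; 6641 ≡ 38 (mod 71); 38·43 ≡ 1, so inverse 43.
N/229 = 2059; 2059 ≡ 227 (mod 229); 227·114 ≡ 1, so inverse 114.
k ≡ 24·16259·26 + 6·6641·43 + 75·2059·114 = 29463444.
29463444 mod 471511 = 229762.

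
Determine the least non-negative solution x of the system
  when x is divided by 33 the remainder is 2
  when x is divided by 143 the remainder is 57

200

Combine the congruences pairwise.
gcd(33, 143) = 11 and 11 | (57 − 2), so the pair is consistent; merging gives x ≡ 200 (mod 429), where 429 = lcm(33, 143).
The solution is unique modulo lcm(33, 143) = 429.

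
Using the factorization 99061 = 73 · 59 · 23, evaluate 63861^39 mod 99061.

3985

Mod 73: 63861 ≡ 59; 59^39 ≡ 43 (mod 73).
Mod 59: 63861 ≡ 23; 23^39 ≡ 32 (mod 59).
Mod 23: 63861 ≡ 13; by Fermat, exponent reduces to 39 mod 22 = 17; 13^17 ≡ 6 (mod 23).
Combine by CRT: x ≡ 43 (mod 73), x ≡ 32 (mod 59), x ≡ 6 (mod 23) ⇒ x ≡ 3985 (mod 99061).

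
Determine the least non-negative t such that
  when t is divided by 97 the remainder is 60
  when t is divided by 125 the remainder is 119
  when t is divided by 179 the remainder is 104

1908244

Combine the congruences pairwise.
From t ≡ 60 (mod 97) write t = 60 + 97s. Substituting into t ≡ 119 (mod 125) gives 97s ≡ 59 (mod 125), and since 97⁻¹ ≡ 58 (mod 125), s ≡ 47. Hence t ≡ 60 + 97·47 = 4619 (mod 12125).
From t ≡ 4619 (mod 12125) write t = 4619 + 12125s. Substituting into t ≡ 104 (mod 179) gives 12125s ≡ 139 (mod 179), and since 132⁻¹ ≡ 99 (mod 179), s ≡ 157. Hence t ≡ 4619 + 12125·157 = 1908244 (mod 2170375).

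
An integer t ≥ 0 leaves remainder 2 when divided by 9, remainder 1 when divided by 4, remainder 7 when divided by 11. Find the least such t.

From t ≡ 2 (mod 9) write t = 2 + 9s. Substituting into t ≡ 1 (mod 4) gives 9s ≡ 3 (mod 4), and since 1⁻¹ ≡ 1 (mod 4), s ≡ 3. Hence t ≡ 2 + 9·3 = 29 (mod 36).
From t ≡ 29 (mod 36) write t = 29 + 36s. Substituting into t ≡ 7 (mod 11) gives 36s ≡ 0 (mod 11), and since 3⁻¹ ≡ 4 (mod 11), s ≡ 0. Hence t ≡ 29 + 36·0 = 29 (mod 396).

29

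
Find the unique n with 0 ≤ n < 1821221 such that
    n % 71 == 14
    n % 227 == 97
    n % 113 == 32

1319194

The moduli are pairwise coprime; M = 71·227·113 = 1821221.
M/71 = 25651; 25651 ≡ 20 (mod 71); 20·32 ≡ 1, so inverse 32.
M/227 = 8023; 8023 ≡ 78 (mod 227); 78·195 ≡ 1, so inverse 195.
M/113 = 16117; 16117 ≡ 71 (mod 113); 71·78 ≡ 1, so inverse 78.
n ≡ 14·25651·32 + 97·8023·195 + 32·16117·78 = 203474725.
203474725 mod 1821221 = 1319194.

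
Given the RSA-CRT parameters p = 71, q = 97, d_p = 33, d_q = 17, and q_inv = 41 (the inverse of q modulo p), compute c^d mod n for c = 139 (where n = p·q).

4323

m₁ = c^(d_p) mod p: c ≡ 68 (mod 71), and 68^33 mod 71 = 63.
m₂ = c^(d_q) mod q: c ≡ 42 (mod 97), and 42^17 mod 97 = 55.
h = q_inv·(m₁ − m₂) mod p = 41·(63 − 55) mod 71 = 44.
m = m₂ + h·q = 55 + 44·97 = 4323.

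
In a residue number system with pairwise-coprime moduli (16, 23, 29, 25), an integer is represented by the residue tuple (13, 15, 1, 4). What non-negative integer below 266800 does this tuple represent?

9629

Combine the congruences pairwise.
From x ≡ 13 (mod 16) write x = 13 + 16t. Substituting into x ≡ 15 (mod 23) gives 16t ≡ 2 (mod 23), and since 16⁻¹ ≡ 13 (mod 23), t ≡ 3. Hence x ≡ 13 + 16·3 = 61 (mod 368).
From x ≡ 61 (mod 368) write x = 61 + 368t. Substituting into x ≡ 1 (mod 29) gives 368t ≡ 27 (mod 29), and since 20⁻¹ ≡ 16 (mod 29), t ≡ 26. Hence x ≡ 61 + 368·26 = 9629 (mod 10672).
From x ≡ 9629 (mod 10672) write x = 9629 + 10672t. Substituting into x ≡ 4 (mod 25) gives 10672t ≡ 0 (mod 25), and since 22⁻¹ ≡ 8 (mod 25), t ≡ 0. Hence x ≡ 9629 + 10672·0 = 9629 (mod 266800).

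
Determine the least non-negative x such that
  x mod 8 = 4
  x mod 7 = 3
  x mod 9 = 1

Combine the congruences pairwise.
From x ≡ 4 (mod 8) write x = 4 + 8t. Substituting into x ≡ 3 (mod 7) gives 8t ≡ 6 (mod 7), and since 1⁻¹ ≡ 1 (mod 7), t ≡ 6. Hence x ≡ 4 + 8·6 = 52 (mod 56).
From x ≡ 52 (mod 56) write x = 52 + 56t. Substituting into x ≡ 1 (mod 9) gives 56t ≡ 3 (mod 9), and since 2⁻¹ ≡ 5 (mod 9), t ≡ 6. Hence x ≡ 52 + 56·6 = 388 (mod 504).

388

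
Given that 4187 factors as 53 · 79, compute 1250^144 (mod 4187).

Mod 53: 1250 ≡ 31; by Fermat, exponent reduces to 144 mod 52 = 40; 31^40 ≡ 24 (mod 53).
Mod 79: 1250 ≡ 65; by Fermat, exponent reduces to 144 mod 78 = 66; 65^66 ≡ 65 (mod 79).
Combine by CRT: x ≡ 24 (mod 53), x ≡ 65 (mod 79) ⇒ x ≡ 2356 (mod 4187).

2356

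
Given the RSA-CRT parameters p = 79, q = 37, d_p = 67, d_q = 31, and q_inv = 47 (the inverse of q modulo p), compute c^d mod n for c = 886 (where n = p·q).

m₁ = c^(d_p) mod p: c ≡ 17 (mod 79), and 17^67 mod 79 = 27.
m₂ = c^(d_q) mod q: c ≡ 35 (mod 37), and 35^31 mod 37 = 15.
h = q_inv·(m₁ − m₂) mod p = 47·(27 − 15) mod 79 = 11.
m = m₂ + h·q = 15 + 11·37 = 422.

422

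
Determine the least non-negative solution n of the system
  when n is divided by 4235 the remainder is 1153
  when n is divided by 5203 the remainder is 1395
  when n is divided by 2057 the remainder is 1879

gcd(4235, 5203) = 121 and 121 | (1395 − 1153), so the pair is consistent; merging gives n ≡ 136673 (mod 182105), where 182105 = lcm(4235, 5203).
gcd(182105, 2057) = 121 and 121 | (1879 − 136673), so the pair is consistent; merging gives n ≡ 3050353 (mod 3095785), where 3095785 = lcm(182105, 2057).
The solution is unique modulo lcm(4235, 5203, 2057) = 3095785.

3050353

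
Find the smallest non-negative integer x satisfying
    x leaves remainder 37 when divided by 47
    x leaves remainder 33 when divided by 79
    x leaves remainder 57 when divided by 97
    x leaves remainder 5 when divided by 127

13864849

The moduli are pairwise coprime; N = 47·79·97·127 = 45740447.
N/47 = 973201; 973201 ≡ 19 (mod 47); 19·5 ≡ 1, so inverse 5.
N/79 = 578993; 578993 ≡ 2 (mod 79); 2·40 ≡ 1, so inverse 40.
N/97 = 471551; 471551 ≡ 34 (mod 97); 34·20 ≡ 1, so inverse 20.
N/127 = 360161; 360161 ≡ 116 (mod 127); 116·23 ≡ 1, so inverse 23.
x ≡ 37·973201·5 + 33·578993·40 + 57·471551·20 + 5·360161·23 = 1523299600.
1523299600 mod 45740447 = 13864849.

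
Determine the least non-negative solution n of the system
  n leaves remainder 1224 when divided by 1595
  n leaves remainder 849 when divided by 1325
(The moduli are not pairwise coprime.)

304274

gcd(1595, 1325) = 5 and 5 | (849 − 1224), so the pair is consistent; merging gives n ≡ 304274 (mod 422675), where 422675 = lcm(1595, 1325).
The solution is unique modulo lcm(1595, 1325) = 422675.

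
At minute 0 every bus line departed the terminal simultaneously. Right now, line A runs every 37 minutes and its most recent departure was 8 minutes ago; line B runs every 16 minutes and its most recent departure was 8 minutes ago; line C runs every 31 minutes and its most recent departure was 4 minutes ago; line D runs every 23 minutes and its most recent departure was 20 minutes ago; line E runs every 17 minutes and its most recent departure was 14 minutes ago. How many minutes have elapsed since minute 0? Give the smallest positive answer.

2776488

The moduli are pairwise coprime; N = 37·16·31·23·17 = 7175632.
N/37 = 193936; 193936 ≡ 19 (mod 37); 19·2 ≡ 1, so inverse 2.
N/16 = 448477; 448477 ≡ 13 (mod 16); 13·5 ≡ 1, so inverse 5.
N/31 = 231472; 231472 ≡ 26 (mod 31); 26·6 ≡ 1, so inverse 6.
N/23 = 311984; 311984 ≡ 12 (mod 23); 12·2 ≡ 1, so inverse 2.
N/17 = 422096; 422096 ≡ 3 (mod 17); 3·6 ≡ 1, so inverse 6.
t ≡ 8·193936·2 + 8·448477·5 + 4·231472·6 + 20·311984·2 + 14·422096·6 = 74532808.
74532808 mod 7175632 = 2776488.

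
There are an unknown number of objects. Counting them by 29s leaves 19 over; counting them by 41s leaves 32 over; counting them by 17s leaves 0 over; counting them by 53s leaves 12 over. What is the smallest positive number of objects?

655622

The moduli are pairwise coprime; M = 29·41·17·53 = 1071289.
M/29 = 36941; 36941 ≡ 24 (mod 29); 24·23 ≡ 1, so inverse 23.
M/41 = 26129; 26129 ≡ 12 (mod 41); 12·24 ≡ 1, so inverse 24.
M/17 = 63017; 63017 ≡ 15 (mod 17); 15·8 ≡ 1, so inverse 8.
M/53 = 20213; 20213 ≡ 20 (mod 53); 20·8 ≡ 1, so inverse 8.
N ≡ 19·36941·23 + 32·26129·24 + 0·63017·8 + 12·20213·8 = 38150737.
38150737 mod 1071289 = 655622.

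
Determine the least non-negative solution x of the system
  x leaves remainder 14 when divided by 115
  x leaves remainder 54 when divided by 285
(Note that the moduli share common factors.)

Combine the congruences pairwise.
gcd(115, 285) = 5 and 5 | (54 − 14), so the pair is consistent; merging gives x ≡ 4614 (mod 6555), where 6555 = lcm(115, 285).
The solution is unique modulo lcm(115, 285) = 6555.

4614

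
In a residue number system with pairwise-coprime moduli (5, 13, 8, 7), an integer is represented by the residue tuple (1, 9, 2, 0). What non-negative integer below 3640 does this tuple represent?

1946

The moduli are pairwise coprime; N = 5·13·8·7 = 3640.
N/5 = 728; 728 ≡ 3 (mod 5); 3·2 ≡ 1, so inverse 2.
N/13 = 280; 280 ≡ 7 (mod 13); 7·2 ≡ 1, so inverse 2.
N/8 = 455; 455 ≡ 7 (mod 8); 7·7 ≡ 1, so inverse 7.
N/7 = 520; 520 ≡ 2 (mod 7); 2·4 ≡ 1, so inverse 4.
x ≡ 1·728·2 + 9·280·2 + 2·455·7 + 0·520·4 = 12866.
12866 mod 3640 = 1946.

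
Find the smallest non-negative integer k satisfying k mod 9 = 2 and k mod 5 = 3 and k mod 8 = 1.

From k ≡ 2 (mod 9) write k = 2 + 9t. Substituting into k ≡ 3 (mod 5) gives 9t ≡ 1 (mod 5), and since 4⁻¹ ≡ 4 (mod 5), t ≡ 4. Hence k ≡ 2 + 9·4 = 38 (mod 45).
From k ≡ 38 (mod 45) write k = 38 + 45t. Substituting into k ≡ 1 (mod 8) gives 45t ≡ 3 (mod 8), and since 5⁻¹ ≡ 5 (mod 8), t ≡ 7. Hence k ≡ 38 + 45·7 = 353 (mod 360).

353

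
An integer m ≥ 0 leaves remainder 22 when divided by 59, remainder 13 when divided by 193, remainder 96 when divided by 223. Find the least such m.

The moduli are pairwise coprime; N = 59·193·223 = 2539301.
N/59 = 43039; 43039 ≡ 28 (mod 59); 28·19 ≡ 1, so inverse 19.
N/193 = 13157; 13157 ≡ 33 (mod 193); 33·117 ≡ 1, so inverse 117.
N/223 = 11387; 11387 ≡ 14 (mod 223); 14·16 ≡ 1, so inverse 16.
m ≡ 22·43039·19 + 13·13157·117 + 96·11387·16 = 55492531.
55492531 mod 2539301 = 2167210.

2167210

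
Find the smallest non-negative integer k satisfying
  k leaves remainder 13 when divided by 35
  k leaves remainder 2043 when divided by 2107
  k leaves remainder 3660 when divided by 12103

560398

Combine the congruences pairwise.
gcd(35, 2107) = 7 and 7 | (2043 − 13), so the pair is consistent; merging gives k ≡ 2043 (mod 10535), where 10535 = lcm(35, 2107).
gcd(10535, 12103) = 49 and 49 | (3660 − 2043), so the pair is consistent; merging gives k ≡ 560398 (mod 2602145), where 2602145 = lcm(10535, 12103).
The solution is unique modulo lcm(35, 2107, 12103) = 2602145.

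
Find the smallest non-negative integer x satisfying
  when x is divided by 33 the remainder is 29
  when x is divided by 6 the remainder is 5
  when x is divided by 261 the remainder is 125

2735

gcd(33, 6) = 3 and 3 | (5 − 29), so the pair is consistent; merging gives x ≡ 29 (mod 66), where 66 = lcm(33, 6).
gcd(66, 261) = 3 and 3 | (125 − 29), so the pair is consistent; merging gives x ≡ 2735 (mod 5742), where 5742 = lcm(66, 261).
The solution is unique modulo lcm(33, 6, 261) = 5742.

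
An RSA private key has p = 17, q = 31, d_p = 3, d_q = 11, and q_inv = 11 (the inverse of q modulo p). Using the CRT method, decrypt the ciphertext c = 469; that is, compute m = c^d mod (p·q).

252

m₁ = c^(d_p) mod p: c ≡ 10 (mod 17), and 10^3 mod 17 = 14.
m₂ = c^(d_q) mod q: c ≡ 4 (mod 31), and 4^11 mod 31 = 4.
h = q_inv·(m₁ − m₂) mod p = 11·(14 − 4) mod 17 = 8.
m = m₂ + h·q = 4 + 8·31 = 252.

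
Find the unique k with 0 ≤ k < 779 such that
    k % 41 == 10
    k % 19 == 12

From k ≡ 10 (mod 41) write k = 10 + 41t. Substituting into k ≡ 12 (mod 19) gives 41t ≡ 2 (mod 19), and since 3⁻¹ ≡ 13 (mod 19), t ≡ 7. Hence k ≡ 10 + 41·7 = 297 (mod 779).

297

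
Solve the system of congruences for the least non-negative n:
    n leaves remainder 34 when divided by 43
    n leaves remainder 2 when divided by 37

335

From n ≡ 34 (mod 43) write n = 34 + 43t. Substituting into n ≡ 2 (mod 37) gives 43t ≡ 5 (mod 37), and since 6⁻¹ ≡ 31 (mod 37), t ≡ 7. Hence n ≡ 34 + 43·7 = 335 (mod 1591).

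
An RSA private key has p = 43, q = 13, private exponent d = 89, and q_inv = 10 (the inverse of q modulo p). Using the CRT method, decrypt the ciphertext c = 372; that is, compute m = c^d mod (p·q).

177

d_p = d mod (p−1) = 89 mod 42 = 5; d_q = d mod (q−1) = 5.
m₁ = c^(d_p) mod p: c ≡ 28 (mod 43), and 28^5 mod 43 = 5.
m₂ = c^(d_q) mod q: c ≡ 8 (mod 13), and 8^5 mod 13 = 8.
h = q_inv·(m₁ − m₂) mod p = 10·(5 − 8) mod 43 = 13.
m = m₂ + h·q = 8 + 13·13 = 177.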